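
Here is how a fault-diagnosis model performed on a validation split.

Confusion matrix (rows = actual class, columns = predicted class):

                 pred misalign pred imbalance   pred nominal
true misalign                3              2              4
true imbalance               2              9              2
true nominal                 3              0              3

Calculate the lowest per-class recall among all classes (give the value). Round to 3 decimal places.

Per-class recall (TP/(TP+FN)):
  misalign: TP=3, FN=2+4=6 → 3/9 = 0.3333
  imbalance: TP=9, FN=2+2=4 → 9/13 = 0.6923
  nominal: TP=3, FN=3+0=3 → 3/6 = 0.5000
Lowest is class 'misalign' with recall = 0.333.

0.333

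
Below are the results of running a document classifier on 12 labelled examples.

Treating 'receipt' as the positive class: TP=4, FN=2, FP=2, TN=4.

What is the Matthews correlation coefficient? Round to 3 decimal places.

MCC = (TP·TN − FP·FN) / √((TP+FP)(TP+FN)(TN+FP)(TN+FN))
Numerator = 4·4 − 2·2 = 12
Denominator = √(6·6·6·6) = √1296 = 36.0000
MCC = 12 / 36.0000 = 0.333

0.333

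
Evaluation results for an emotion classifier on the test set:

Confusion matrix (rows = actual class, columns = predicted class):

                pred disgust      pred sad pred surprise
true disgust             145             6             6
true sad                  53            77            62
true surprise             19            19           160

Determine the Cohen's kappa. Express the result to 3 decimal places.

0.550

Observed agreement pₒ = trace/N = 382/547 = 0.6984
Expected agreement pₑ = Σ (rowᵢ·colᵢ)/N² = (157·217 + 192·102 + 198·228)/547² = 0.3302
κ = (pₒ − pₑ)/(1 − pₑ) = (0.6984 − 0.3302)/(1 − 0.3302) = 0.550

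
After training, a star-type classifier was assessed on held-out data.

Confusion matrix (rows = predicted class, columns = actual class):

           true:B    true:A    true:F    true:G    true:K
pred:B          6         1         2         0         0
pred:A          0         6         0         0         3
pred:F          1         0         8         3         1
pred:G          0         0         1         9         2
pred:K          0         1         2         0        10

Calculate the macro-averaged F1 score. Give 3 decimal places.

Per-class F1 score (2·TP/(2·TP+FP+FN)):
  B: TP=6, FP=1+2+0+0=3, FN=0+1+0+0=1 → 12/16 = 0.7500
  A: TP=6, FP=0+0+0+3=3, FN=1+0+0+1=2 → 12/17 = 0.7059
  F: TP=8, FP=1+0+3+1=5, FN=2+0+1+2=5 → 16/26 = 0.6154
  G: TP=9, FP=0+0+1+2=3, FN=0+0+3+0=3 → 18/24 = 0.7500
  K: TP=10, FP=0+1+2+0=3, FN=0+3+1+2=6 → 20/29 = 0.6897
Macro-F1 score = mean = (0.7500 + 0.7059 + 0.6154 + 0.7500 + 0.6897) / 5 = 0.702

0.702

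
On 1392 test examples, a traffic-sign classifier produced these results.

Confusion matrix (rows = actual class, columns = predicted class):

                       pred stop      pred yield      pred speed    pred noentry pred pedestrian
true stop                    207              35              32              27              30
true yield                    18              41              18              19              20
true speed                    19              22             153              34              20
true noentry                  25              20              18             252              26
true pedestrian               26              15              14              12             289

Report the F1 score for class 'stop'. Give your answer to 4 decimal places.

0.6613

Take TP from the diagonal, FP from the rest of the 'stop' prediction marginal, FN from the rest of the 'stop' actual marginal.
F1 score = 2·TP/(2·TP+FP+FN).
stop: TP=207, FP=18+19+25+26=88, FN=35+32+27+30=124 → 414/626 = 0.66134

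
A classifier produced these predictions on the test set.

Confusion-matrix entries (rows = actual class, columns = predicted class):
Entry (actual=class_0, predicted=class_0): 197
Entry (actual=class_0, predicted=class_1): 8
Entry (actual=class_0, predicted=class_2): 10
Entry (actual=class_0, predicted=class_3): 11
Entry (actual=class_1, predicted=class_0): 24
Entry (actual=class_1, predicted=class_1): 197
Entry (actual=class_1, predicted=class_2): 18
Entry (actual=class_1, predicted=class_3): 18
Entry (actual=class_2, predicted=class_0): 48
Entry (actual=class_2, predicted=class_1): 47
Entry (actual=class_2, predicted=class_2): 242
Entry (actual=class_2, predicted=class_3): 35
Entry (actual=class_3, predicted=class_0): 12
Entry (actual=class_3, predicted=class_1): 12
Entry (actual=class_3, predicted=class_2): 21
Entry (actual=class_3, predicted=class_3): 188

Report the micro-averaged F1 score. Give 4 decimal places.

0.7574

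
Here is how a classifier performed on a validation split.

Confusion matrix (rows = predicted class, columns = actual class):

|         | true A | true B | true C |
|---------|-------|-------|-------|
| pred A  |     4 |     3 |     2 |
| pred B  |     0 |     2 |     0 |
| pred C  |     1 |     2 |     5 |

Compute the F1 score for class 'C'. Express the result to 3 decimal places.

0.667

One-vs-rest for 'C': TP = diagonal; FP = other classes predicted 'C'; FN = 'C' predicted as other.
F1 score = 2·TP/(2·TP+FP+FN).
C: TP=5, FP=1+2=3, FN=2+0=2 → 10/15 = 0.6667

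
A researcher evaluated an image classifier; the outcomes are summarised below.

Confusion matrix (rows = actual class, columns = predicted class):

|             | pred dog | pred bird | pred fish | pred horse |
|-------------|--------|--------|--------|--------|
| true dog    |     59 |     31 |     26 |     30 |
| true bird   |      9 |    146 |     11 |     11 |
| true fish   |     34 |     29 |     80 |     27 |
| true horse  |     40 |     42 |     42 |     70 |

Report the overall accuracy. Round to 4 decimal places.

0.5167

Accuracy = trace / total = (59+146+80+70=355) / 687 = 355/687 = 0.5167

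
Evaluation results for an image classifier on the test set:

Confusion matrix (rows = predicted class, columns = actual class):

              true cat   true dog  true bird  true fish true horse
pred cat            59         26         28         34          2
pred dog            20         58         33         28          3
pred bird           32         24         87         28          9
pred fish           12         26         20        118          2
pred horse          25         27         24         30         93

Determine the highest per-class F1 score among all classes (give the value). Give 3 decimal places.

0.604

Per-class F1 score (2·TP/(2·TP+FP+FN)):
  cat: TP=59, FP=26+28+34+2=90, FN=20+32+12+25=89 → 118/297 = 0.3973
  dog: TP=58, FP=20+33+28+3=84, FN=26+24+26+27=103 → 116/303 = 0.3828
  bird: TP=87, FP=32+24+28+9=93, FN=28+33+20+24=105 → 174/372 = 0.4677
  fish: TP=118, FP=12+26+20+2=60, FN=34+28+28+30=120 → 236/416 = 0.5673
  horse: TP=93, FP=25+27+24+30=106, FN=2+3+9+2=16 → 186/308 = 0.6039
Highest is class 'horse' with F1 score = 0.604.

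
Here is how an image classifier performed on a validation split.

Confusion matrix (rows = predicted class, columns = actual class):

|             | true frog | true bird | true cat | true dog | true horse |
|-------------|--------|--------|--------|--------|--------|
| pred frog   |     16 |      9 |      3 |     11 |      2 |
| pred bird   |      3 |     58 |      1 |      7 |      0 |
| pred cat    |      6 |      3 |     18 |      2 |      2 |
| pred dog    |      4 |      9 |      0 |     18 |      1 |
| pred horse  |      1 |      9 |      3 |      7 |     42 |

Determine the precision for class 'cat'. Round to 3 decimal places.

One-vs-rest for 'cat': TP = diagonal; FP = other classes predicted 'cat'; FN = 'cat' predicted as other.
precision = TP/(TP+FP).
cat: TP=18, FP=6+3+2+2=13 → 18/31 = 0.5806

0.581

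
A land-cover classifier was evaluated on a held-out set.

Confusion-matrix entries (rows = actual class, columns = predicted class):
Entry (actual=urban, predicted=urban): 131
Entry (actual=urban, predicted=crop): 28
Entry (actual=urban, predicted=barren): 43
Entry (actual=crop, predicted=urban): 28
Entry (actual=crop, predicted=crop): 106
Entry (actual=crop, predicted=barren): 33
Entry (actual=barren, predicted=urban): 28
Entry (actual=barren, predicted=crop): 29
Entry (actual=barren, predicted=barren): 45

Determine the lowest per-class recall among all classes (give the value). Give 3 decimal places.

Per-class recall (TP/(TP+FN)):
  urban: TP=131, FN=28+43=71 → 131/202 = 0.6485
  crop: TP=106, FN=28+33=61 → 106/167 = 0.6347
  barren: TP=45, FN=28+29=57 → 45/102 = 0.4412
Lowest is class 'barren' with recall = 0.441.

0.441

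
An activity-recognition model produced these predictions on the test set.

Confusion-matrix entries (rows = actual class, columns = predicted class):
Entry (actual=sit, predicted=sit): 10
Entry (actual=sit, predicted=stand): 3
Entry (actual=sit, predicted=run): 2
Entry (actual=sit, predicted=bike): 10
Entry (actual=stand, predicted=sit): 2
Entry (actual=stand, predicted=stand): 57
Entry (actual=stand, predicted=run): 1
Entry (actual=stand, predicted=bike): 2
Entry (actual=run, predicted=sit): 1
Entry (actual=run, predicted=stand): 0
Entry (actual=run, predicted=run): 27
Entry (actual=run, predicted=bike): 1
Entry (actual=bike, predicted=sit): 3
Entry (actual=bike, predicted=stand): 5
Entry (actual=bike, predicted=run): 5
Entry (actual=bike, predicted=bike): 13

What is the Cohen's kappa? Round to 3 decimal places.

0.646

Observed agreement pₒ = trace/N = 107/142 = 0.7535
Expected agreement pₑ = Σ (rowᵢ·colᵢ)/N² = (25·16 + 62·65 + 29·35 + 26·26)/142² = 0.3036
κ = (pₒ − pₑ)/(1 − pₑ) = (0.7535 − 0.3036)/(1 − 0.3036) = 0.646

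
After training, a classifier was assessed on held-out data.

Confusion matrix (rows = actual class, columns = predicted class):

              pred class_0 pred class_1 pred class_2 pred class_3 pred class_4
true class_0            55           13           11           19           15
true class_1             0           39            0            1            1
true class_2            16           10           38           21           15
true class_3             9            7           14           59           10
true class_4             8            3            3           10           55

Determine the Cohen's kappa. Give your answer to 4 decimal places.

Observed agreement pₒ = trace/N = 246/432 = 0.56944
Expected agreement pₑ = Σ (rowᵢ·colᵢ)/N² = (113·88 + 41·72 + 100·66 + 99·110 + 79·96)/432² = 0.20346
κ = (pₒ − pₑ)/(1 − pₑ) = (0.56944 − 0.20346)/(1 − 0.20346) = 0.4595

0.4595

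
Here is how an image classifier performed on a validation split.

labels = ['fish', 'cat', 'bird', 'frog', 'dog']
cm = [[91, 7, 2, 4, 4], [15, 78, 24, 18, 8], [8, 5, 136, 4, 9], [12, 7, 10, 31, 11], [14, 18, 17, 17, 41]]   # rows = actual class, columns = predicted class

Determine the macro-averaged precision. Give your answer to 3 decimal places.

Per-class precision (TP/(TP+FP)):
  fish: TP=91, FP=15+8+12+14=49 → 91/140 = 0.6500
  cat: TP=78, FP=7+5+7+18=37 → 78/115 = 0.6783
  bird: TP=136, FP=2+24+10+17=53 → 136/189 = 0.7196
  frog: TP=31, FP=4+18+4+17=43 → 31/74 = 0.4189
  dog: TP=41, FP=4+8+9+11=32 → 41/73 = 0.5616
Macro-precision = mean = (0.6500 + 0.6783 + 0.7196 + 0.4189 + 0.5616) / 5 = 0.606

0.606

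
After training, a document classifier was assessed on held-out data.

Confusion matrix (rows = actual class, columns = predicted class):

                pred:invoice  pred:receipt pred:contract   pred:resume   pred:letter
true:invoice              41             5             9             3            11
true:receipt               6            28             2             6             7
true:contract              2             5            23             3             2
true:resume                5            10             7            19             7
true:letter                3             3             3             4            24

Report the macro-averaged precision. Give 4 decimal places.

0.5609

Per-class precision (TP/(TP+FP)):
  invoice: TP=41, FP=6+2+5+3=16 → 41/57 = 0.71930
  receipt: TP=28, FP=5+5+10+3=23 → 28/51 = 0.54902
  contract: TP=23, FP=9+2+7+3=21 → 23/44 = 0.52273
  resume: TP=19, FP=3+6+3+4=16 → 19/35 = 0.54286
  letter: TP=24, FP=11+7+2+7=27 → 24/51 = 0.47059
Macro-precision = mean = (0.71930 + 0.54902 + 0.52273 + 0.54286 + 0.47059) / 5 = 0.5609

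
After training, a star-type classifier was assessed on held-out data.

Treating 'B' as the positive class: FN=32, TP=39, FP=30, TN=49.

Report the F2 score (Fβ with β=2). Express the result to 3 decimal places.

Fβ = (1+β²)·TP / ((1+β²)·TP + β²·FN + FP), with β²=4
= 5·39 / (5·39 + 4·32 + 30) = 0.552

0.552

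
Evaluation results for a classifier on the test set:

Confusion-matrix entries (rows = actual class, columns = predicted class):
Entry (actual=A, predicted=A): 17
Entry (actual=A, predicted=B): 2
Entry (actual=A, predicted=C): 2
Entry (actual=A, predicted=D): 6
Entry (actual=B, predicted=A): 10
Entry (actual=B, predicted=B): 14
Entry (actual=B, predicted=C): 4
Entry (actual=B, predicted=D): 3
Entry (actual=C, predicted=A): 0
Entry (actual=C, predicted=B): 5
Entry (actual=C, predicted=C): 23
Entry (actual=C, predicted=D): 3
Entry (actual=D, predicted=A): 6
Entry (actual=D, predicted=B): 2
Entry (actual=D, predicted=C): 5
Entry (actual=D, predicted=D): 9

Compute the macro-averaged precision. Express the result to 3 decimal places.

0.557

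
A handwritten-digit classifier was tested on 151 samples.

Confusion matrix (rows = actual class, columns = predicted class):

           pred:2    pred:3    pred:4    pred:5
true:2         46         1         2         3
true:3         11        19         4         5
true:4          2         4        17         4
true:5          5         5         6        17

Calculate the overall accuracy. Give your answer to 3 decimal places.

Accuracy = trace / total = (46+19+17+17=99) / 151 = 99/151 = 0.656

0.656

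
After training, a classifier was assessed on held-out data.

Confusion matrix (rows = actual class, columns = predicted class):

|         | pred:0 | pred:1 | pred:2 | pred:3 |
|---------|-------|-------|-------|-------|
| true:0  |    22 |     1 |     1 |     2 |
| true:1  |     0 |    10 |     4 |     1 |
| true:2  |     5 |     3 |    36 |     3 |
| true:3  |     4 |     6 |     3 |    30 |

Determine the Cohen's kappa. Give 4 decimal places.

Observed agreement pₒ = trace/N = 98/131 = 0.74809
Expected agreement pₑ = Σ (rowᵢ·colᵢ)/N² = (26·31 + 15·20 + 47·44 + 43·36)/131² = 0.27516
κ = (pₒ − pₑ)/(1 − pₑ) = (0.74809 − 0.27516)/(1 − 0.27516) = 0.6525

0.6525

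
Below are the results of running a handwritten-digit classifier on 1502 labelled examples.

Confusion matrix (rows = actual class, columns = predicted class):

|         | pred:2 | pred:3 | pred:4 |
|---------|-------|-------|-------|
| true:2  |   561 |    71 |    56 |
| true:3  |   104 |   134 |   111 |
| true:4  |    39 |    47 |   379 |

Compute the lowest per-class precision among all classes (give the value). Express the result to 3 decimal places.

0.532

Per-class precision (TP/(TP+FP)):
  2: TP=561, FP=104+39=143 → 561/704 = 0.7969
  3: TP=134, FP=71+47=118 → 134/252 = 0.5317
  4: TP=379, FP=56+111=167 → 379/546 = 0.6941
Lowest is class '3' with precision = 0.532.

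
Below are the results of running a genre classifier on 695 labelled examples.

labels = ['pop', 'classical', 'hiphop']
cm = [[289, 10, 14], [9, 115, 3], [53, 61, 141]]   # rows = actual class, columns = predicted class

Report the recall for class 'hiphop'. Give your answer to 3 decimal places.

0.553

recall = TP/(TP+FN).
hiphop: TP=141, FN=53+61=114 → 141/255 = 0.5529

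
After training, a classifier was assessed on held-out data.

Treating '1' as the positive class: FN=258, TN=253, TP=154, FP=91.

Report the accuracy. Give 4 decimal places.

0.5384

Accuracy = (TP+TN)/N = (154+253)/756 = 0.5384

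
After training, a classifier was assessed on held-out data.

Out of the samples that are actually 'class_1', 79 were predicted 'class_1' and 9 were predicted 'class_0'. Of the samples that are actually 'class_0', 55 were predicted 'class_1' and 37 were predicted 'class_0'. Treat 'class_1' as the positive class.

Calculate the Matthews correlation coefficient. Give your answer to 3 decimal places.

0.344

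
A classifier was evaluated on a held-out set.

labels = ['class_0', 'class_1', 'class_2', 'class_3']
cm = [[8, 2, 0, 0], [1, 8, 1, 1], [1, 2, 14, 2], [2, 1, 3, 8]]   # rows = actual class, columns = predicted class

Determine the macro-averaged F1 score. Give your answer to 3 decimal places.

Per-class F1 score (2·TP/(2·TP+FP+FN)):
  class_0: TP=8, FP=1+1+2=4, FN=2+0+0=2 → 16/22 = 0.7273
  class_1: TP=8, FP=2+2+1=5, FN=1+1+1=3 → 16/24 = 0.6667
  class_2: TP=14, FP=0+1+3=4, FN=1+2+2=5 → 28/37 = 0.7568
  class_3: TP=8, FP=0+1+2=3, FN=2+1+3=6 → 16/25 = 0.6400
Macro-F1 score = mean = (0.7273 + 0.6667 + 0.7568 + 0.6400) / 4 = 0.698

0.698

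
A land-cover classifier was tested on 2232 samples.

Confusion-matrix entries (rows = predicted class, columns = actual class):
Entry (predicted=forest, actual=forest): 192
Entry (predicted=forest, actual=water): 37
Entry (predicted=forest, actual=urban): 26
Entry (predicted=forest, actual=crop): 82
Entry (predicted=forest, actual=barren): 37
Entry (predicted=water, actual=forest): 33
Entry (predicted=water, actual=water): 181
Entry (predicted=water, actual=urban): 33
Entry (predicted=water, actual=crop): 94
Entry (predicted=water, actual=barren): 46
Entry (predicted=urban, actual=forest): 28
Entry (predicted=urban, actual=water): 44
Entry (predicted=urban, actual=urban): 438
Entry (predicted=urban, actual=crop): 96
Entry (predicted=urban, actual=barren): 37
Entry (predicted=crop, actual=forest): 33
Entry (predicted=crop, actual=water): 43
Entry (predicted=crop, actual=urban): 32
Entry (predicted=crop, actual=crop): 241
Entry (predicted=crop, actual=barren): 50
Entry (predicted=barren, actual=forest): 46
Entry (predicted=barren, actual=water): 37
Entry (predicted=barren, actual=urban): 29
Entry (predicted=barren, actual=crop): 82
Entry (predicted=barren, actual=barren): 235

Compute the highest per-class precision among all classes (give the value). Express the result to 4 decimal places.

0.6812

Per-class precision (TP/(TP+FP)):
  forest: TP=192, FP=37+26+82+37=182 → 192/374 = 0.51337
  water: TP=181, FP=33+33+94+46=206 → 181/387 = 0.46770
  urban: TP=438, FP=28+44+96+37=205 → 438/643 = 0.68118
  crop: TP=241, FP=33+43+32+50=158 → 241/399 = 0.60401
  barren: TP=235, FP=46+37+29+82=194 → 235/429 = 0.54779
Highest is class 'urban' with precision = 0.6812.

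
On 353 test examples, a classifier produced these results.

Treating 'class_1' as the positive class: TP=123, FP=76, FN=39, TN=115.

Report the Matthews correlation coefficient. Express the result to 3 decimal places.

MCC = (TP·TN − FP·FN) / √((TP+FP)(TP+FN)(TN+FP)(TN+FN))
Numerator = 123·115 − 76·39 = 11181
Denominator = √(199·162·191·154) = √948248532 = 30793.6443
MCC = 11181 / 30793.6443 = 0.363

0.363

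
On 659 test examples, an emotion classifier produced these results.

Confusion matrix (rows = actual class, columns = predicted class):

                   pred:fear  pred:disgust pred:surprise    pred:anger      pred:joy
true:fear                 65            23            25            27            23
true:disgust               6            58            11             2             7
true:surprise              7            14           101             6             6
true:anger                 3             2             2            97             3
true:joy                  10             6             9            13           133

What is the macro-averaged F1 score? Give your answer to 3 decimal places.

0.679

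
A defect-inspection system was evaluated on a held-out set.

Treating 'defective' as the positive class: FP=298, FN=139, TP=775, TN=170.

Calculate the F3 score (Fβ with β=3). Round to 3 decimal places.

0.833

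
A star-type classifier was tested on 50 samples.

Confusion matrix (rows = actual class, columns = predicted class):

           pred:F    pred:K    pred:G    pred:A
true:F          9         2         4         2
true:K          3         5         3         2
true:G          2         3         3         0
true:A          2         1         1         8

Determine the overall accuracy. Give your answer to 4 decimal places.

Accuracy = trace / total = (9+5+3+8=25) / 50 = 25/50 = 0.5000

0.5000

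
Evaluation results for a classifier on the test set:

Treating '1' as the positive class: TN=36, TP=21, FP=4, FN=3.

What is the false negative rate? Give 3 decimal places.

FNR = FN/(FN+TP) = 3/(3+21) = 0.125

0.125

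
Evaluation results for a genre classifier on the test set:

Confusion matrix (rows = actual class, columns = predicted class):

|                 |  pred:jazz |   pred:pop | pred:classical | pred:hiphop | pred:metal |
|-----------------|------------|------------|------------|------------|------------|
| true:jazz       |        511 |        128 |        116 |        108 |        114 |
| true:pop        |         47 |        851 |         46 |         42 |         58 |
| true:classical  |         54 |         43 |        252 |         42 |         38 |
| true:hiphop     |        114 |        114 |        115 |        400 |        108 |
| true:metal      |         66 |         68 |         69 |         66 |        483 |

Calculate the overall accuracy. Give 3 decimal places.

0.616

Accuracy = trace / total = (511+851+252+400+483=2497) / 4053 = 2497/4053 = 0.616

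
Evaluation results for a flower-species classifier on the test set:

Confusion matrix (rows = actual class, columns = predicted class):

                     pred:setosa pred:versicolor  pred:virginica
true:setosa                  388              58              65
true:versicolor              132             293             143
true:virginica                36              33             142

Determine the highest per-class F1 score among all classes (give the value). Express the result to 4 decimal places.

Per-class F1 score (2·TP/(2·TP+FP+FN)):
  setosa: TP=388, FP=132+36=168, FN=58+65=123 → 776/1067 = 0.72727
  versicolor: TP=293, FP=58+33=91, FN=132+143=275 → 586/952 = 0.61555
  virginica: TP=142, FP=65+143=208, FN=36+33=69 → 284/561 = 0.50624
Highest is class 'setosa' with F1 score = 0.7273.

0.7273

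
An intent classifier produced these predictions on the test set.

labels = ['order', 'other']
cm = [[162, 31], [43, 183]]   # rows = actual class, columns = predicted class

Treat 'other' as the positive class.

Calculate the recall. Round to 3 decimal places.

Recall = TP/(TP+FN) = 183/(183+43) = 183/226 = 0.810

0.810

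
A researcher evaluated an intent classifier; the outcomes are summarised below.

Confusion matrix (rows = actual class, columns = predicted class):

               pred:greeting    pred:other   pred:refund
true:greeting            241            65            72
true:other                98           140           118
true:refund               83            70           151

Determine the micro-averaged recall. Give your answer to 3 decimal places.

Micro-averaging pools counts across classes: ΣTP=532, ΣFP=506, ΣFN=506.
Micro-recall = TP/(TP+FN) on pooled counts = 0.513 (equals overall accuracy in single-label multiclass).

0.513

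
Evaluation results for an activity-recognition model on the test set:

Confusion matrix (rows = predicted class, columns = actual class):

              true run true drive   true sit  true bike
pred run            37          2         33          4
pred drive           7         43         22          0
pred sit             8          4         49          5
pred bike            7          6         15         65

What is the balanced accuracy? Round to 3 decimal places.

0.675

Balanced accuracy = mean of per-class recall.
  run: recall = 37/59 = 0.6271
  drive: recall = 43/55 = 0.7818
  sit: recall = 49/119 = 0.4118
  bike: recall = 65/74 = 0.8784
Mean = (0.6271 + 0.7818 + 0.4118 + 0.8784) / 4 = 0.675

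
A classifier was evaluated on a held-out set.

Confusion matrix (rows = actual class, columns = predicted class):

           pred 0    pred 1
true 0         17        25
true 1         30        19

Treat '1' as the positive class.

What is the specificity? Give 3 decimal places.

0.405

Specificity = TN/(TN+FP) = 17/(17+25) = 0.405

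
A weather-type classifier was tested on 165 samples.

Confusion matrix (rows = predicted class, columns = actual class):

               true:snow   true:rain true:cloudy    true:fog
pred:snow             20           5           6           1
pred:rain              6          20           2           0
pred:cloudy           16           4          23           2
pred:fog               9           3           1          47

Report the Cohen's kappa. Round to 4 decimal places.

Observed agreement pₒ = trace/N = 110/165 = 0.66667
Expected agreement pₑ = Σ (rowᵢ·colᵢ)/N² = (51·32 + 32·28 + 32·45 + 50·60)/165² = 0.25594
κ = (pₒ − pₑ)/(1 − pₑ) = (0.66667 − 0.25594)/(1 − 0.25594) = 0.5520

0.5520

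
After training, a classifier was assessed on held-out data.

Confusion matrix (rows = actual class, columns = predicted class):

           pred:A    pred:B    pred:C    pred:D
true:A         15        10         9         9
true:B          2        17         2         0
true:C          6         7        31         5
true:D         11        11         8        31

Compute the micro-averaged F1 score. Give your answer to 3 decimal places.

Micro-averaging pools counts across classes: ΣTP=94, ΣFP=80, ΣFN=80.
Micro-F1 score = 2·TP/(2·TP+FP+FN) on pooled counts = 0.540 (equals overall accuracy in single-label multiclass).

0.540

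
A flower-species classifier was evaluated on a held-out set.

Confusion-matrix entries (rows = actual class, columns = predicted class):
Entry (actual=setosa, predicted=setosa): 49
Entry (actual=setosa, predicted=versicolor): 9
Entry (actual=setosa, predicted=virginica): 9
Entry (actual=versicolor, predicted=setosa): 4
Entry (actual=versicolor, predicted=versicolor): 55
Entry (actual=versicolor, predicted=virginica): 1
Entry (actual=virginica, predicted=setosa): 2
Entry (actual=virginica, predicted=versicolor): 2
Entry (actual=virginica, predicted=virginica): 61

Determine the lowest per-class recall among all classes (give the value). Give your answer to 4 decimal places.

Per-class recall (TP/(TP+FN)):
  setosa: TP=49, FN=9+9=18 → 49/67 = 0.73134
  versicolor: TP=55, FN=4+1=5 → 55/60 = 0.91667
  virginica: TP=61, FN=2+2=4 → 61/65 = 0.93846
Lowest is class 'setosa' with recall = 0.7313.

0.7313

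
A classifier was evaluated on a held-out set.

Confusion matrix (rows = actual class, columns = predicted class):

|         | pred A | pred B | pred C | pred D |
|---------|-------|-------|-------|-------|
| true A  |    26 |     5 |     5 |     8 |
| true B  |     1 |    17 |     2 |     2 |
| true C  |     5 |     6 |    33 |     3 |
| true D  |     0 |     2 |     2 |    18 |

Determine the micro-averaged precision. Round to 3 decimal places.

0.696

Micro-averaging pools counts across classes: ΣTP=94, ΣFP=41, ΣFN=41.
Micro-precision = TP/(TP+FP) on pooled counts = 0.696 (equals overall accuracy in single-label multiclass).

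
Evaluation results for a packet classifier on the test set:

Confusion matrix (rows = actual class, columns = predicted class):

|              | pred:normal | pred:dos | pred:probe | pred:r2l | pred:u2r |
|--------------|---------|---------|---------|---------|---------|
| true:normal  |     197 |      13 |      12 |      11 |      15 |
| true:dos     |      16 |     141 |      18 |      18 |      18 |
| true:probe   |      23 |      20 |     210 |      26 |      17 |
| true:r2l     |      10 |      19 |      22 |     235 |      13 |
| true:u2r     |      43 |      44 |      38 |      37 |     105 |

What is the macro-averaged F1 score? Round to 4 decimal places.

Per-class F1 score (2·TP/(2·TP+FP+FN)):
  normal: TP=197, FP=16+23+10+43=92, FN=13+12+11+15=51 → 394/537 = 0.73371
  dos: TP=141, FP=13+20+19+44=96, FN=16+18+18+18=70 → 282/448 = 0.62946
  probe: TP=210, FP=12+18+22+38=90, FN=23+20+26+17=86 → 420/596 = 0.70470
  r2l: TP=235, FP=11+18+26+37=92, FN=10+19+22+13=64 → 470/626 = 0.75080
  u2r: TP=105, FP=15+18+17+13=63, FN=43+44+38+37=162 → 210/435 = 0.48276
Macro-F1 score = mean = (0.73371 + 0.62946 + 0.70470 + 0.75080 + 0.48276) / 5 = 0.6603

0.6603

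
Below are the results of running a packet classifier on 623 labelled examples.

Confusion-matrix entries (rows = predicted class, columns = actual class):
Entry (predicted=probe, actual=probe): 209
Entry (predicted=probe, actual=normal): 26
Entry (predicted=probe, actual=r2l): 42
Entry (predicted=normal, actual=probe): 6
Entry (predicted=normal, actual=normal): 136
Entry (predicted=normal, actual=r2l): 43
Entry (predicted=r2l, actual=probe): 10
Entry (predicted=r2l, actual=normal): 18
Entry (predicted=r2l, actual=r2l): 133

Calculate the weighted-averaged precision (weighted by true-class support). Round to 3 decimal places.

0.774

Per-class precision (TP/(TP+FP)):
  probe: TP=209, FP=26+42=68 → 209/277 = 0.7545
  normal: TP=136, FP=6+43=49 → 136/185 = 0.7351
  r2l: TP=133, FP=10+18=28 → 133/161 = 0.8261
Weighted-precision = Σ (supportᵢ/N)·precisionᵢ with N=623: (225/623)·0.7545 + (180/623)·0.7351 + (218/623)·0.8261 = 0.774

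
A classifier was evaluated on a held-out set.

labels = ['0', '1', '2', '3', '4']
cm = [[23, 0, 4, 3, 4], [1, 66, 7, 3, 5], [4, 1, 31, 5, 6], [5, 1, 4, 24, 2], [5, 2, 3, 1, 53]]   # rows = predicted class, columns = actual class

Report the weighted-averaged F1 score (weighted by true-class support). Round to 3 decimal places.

0.746

Per-class F1 score (2·TP/(2·TP+FP+FN)):
  0: TP=23, FP=0+4+3+4=11, FN=1+4+5+5=15 → 46/72 = 0.6389
  1: TP=66, FP=1+7+3+5=16, FN=0+1+1+2=4 → 132/152 = 0.8684
  2: TP=31, FP=4+1+5+6=16, FN=4+7+4+3=18 → 62/96 = 0.6458
  3: TP=24, FP=5+1+4+2=12, FN=3+3+5+1=12 → 48/72 = 0.6667
  4: TP=53, FP=5+2+3+1=11, FN=4+5+6+2=17 → 106/134 = 0.7910
Weighted-F1 score = Σ (supportᵢ/N)·F1 scoreᵢ with N=263: (38/263)·0.6389 + (70/263)·0.8684 + (49/263)·0.6458 + (36/263)·0.6667 + (70/263)·0.7910 = 0.746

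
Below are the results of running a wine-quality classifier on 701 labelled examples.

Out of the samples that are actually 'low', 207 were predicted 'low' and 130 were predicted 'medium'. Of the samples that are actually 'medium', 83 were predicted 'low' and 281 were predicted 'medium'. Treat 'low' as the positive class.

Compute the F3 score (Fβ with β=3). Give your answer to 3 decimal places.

0.623

Fβ = (1+β²)·TP / ((1+β²)·TP + β²·FN + FP), with β²=9
= 10·207 / (10·207 + 9·130 + 83) = 0.623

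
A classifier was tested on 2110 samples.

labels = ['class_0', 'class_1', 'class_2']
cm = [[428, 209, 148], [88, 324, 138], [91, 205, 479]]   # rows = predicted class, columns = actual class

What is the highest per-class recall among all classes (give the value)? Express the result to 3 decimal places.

0.705

Per-class recall (TP/(TP+FN)):
  class_0: TP=428, FN=88+91=179 → 428/607 = 0.7051
  class_1: TP=324, FN=209+205=414 → 324/738 = 0.4390
  class_2: TP=479, FN=148+138=286 → 479/765 = 0.6261
Highest is class 'class_0' with recall = 0.705.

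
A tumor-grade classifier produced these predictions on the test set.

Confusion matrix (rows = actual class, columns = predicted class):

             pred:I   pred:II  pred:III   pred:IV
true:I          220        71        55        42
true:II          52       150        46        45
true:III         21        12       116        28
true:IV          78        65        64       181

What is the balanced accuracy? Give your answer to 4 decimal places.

0.5502

Balanced accuracy = mean of per-class recall.
  I: recall = 220/388 = 0.56701
  II: recall = 150/293 = 0.51195
  III: recall = 116/177 = 0.65537
  IV: recall = 181/388 = 0.46649
Mean = (0.56701 + 0.51195 + 0.65537 + 0.46649) / 4 = 0.5502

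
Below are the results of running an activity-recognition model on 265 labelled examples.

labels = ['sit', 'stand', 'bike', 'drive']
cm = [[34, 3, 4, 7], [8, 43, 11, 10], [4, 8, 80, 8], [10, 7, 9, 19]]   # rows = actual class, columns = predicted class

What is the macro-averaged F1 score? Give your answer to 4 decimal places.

0.6279

Per-class F1 score (2·TP/(2·TP+FP+FN)):
  sit: TP=34, FP=8+4+10=22, FN=3+4+7=14 → 68/104 = 0.65385
  stand: TP=43, FP=3+8+7=18, FN=8+11+10=29 → 86/133 = 0.64662
  bike: TP=80, FP=4+11+9=24, FN=4+8+8=20 → 160/204 = 0.78431
  drive: TP=19, FP=7+10+8=25, FN=10+7+9=26 → 38/89 = 0.42697
Macro-F1 score = mean = (0.65385 + 0.64662 + 0.78431 + 0.42697) / 4 = 0.6279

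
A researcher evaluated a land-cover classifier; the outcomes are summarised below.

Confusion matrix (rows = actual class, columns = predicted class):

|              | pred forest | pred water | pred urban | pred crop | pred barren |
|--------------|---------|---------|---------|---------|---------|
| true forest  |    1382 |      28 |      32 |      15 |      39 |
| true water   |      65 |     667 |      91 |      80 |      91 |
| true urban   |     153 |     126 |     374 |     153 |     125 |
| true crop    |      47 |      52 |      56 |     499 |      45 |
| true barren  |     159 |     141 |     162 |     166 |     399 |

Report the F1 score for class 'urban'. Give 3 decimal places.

Treat 'urban' as positive and all other classes as negative.
F1 score = 2·TP/(2·TP+FP+FN).
urban: TP=374, FP=32+91+56+162=341, FN=153+126+153+125=557 → 748/1646 = 0.4544

0.454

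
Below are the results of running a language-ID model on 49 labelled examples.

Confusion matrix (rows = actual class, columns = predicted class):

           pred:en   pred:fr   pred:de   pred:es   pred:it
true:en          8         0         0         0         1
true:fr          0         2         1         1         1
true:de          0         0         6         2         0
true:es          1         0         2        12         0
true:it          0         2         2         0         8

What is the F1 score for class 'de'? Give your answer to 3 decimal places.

0.632

One-vs-rest for 'de': TP = diagonal; FP = other classes predicted 'de'; FN = 'de' predicted as other.
F1 score = 2·TP/(2·TP+FP+FN).
de: TP=6, FP=0+1+2+2=5, FN=0+0+2+0=2 → 12/19 = 0.6316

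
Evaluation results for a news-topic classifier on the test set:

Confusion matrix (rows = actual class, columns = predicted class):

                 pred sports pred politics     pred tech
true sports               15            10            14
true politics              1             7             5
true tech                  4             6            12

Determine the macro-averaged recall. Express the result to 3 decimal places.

Per-class recall (TP/(TP+FN)):
  sports: TP=15, FN=10+14=24 → 15/39 = 0.3846
  politics: TP=7, FN=1+5=6 → 7/13 = 0.5385
  tech: TP=12, FN=4+6=10 → 12/22 = 0.5455
Macro-recall = mean = (0.3846 + 0.5385 + 0.5455) / 3 = 0.490

0.490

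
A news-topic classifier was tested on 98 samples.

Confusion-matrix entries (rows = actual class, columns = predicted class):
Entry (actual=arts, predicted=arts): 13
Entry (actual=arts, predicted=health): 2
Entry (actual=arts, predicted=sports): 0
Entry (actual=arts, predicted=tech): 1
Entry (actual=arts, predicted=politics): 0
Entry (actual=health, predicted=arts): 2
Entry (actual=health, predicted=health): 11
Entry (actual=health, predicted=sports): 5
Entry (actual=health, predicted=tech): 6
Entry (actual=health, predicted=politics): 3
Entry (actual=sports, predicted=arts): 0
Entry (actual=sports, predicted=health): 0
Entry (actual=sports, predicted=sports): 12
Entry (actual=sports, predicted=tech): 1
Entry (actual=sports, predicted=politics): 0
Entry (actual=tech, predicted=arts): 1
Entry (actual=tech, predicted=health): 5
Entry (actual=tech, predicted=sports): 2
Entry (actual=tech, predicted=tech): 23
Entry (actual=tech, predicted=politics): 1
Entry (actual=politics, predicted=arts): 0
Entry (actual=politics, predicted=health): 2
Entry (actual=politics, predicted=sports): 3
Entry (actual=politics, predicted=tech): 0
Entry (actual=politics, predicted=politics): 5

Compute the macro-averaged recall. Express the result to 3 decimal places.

0.672

Per-class recall (TP/(TP+FN)):
  arts: TP=13, FN=2+0+1+0=3 → 13/16 = 0.8125
  health: TP=11, FN=2+5+6+3=16 → 11/27 = 0.4074
  sports: TP=12, FN=0+0+1+0=1 → 12/13 = 0.9231
  tech: TP=23, FN=1+5+2+1=9 → 23/32 = 0.7188
  politics: TP=5, FN=0+2+3+0=5 → 5/10 = 0.5000
Macro-recall = mean = (0.8125 + 0.4074 + 0.9231 + 0.7188 + 0.5000) / 5 = 0.672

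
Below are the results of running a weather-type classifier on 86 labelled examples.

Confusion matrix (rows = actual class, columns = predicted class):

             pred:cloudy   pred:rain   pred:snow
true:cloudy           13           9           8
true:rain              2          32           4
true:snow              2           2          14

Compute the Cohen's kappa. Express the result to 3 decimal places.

0.515

Observed agreement pₒ = trace/N = 59/86 = 0.6860
Expected agreement pₑ = Σ (rowᵢ·colᵢ)/N² = (30·17 + 38·43 + 18·26)/86² = 0.3532
κ = (pₒ − pₑ)/(1 − pₑ) = (0.6860 − 0.3532)/(1 − 0.3532) = 0.515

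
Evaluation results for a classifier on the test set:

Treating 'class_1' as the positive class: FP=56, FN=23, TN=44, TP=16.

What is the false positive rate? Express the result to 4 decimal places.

0.5600

FPR = FP/(FP+TN) = 56/(56+44) = 0.5600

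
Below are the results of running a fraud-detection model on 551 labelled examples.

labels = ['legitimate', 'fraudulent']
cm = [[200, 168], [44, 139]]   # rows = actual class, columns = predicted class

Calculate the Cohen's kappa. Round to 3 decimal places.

0.259

Observed agreement pₒ = trace/N = 339/551 = 0.6152
Expected agreement pₑ = Σ (rowᵢ·colᵢ)/N² = (368·244 + 183·307)/551² = 0.4808
κ = (pₒ − pₑ)/(1 − pₑ) = (0.6152 − 0.4808)/(1 − 0.4808) = 0.259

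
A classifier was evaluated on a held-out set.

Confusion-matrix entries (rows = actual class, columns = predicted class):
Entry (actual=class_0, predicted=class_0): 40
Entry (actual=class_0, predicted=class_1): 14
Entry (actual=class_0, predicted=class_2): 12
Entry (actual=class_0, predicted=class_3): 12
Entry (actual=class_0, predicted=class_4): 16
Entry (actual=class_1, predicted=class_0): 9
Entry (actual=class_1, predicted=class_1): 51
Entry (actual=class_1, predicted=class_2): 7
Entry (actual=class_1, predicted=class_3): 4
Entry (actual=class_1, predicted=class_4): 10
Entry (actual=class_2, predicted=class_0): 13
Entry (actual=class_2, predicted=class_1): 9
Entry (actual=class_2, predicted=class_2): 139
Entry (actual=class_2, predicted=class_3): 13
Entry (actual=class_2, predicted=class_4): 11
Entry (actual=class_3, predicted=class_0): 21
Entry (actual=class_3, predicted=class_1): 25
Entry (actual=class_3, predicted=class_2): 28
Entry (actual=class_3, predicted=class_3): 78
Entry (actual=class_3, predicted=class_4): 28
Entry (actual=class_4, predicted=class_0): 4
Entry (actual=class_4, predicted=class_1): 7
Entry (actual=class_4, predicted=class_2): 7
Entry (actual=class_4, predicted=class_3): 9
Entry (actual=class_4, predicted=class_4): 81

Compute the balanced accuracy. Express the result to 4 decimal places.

0.5980

Balanced accuracy = mean of per-class recall.
  class_0: recall = 40/94 = 0.42553
  class_1: recall = 51/81 = 0.62963
  class_2: recall = 139/185 = 0.75135
  class_3: recall = 78/180 = 0.43333
  class_4: recall = 81/108 = 0.75000
Mean = (0.42553 + 0.62963 + 0.75135 + 0.43333 + 0.75000) / 5 = 0.5980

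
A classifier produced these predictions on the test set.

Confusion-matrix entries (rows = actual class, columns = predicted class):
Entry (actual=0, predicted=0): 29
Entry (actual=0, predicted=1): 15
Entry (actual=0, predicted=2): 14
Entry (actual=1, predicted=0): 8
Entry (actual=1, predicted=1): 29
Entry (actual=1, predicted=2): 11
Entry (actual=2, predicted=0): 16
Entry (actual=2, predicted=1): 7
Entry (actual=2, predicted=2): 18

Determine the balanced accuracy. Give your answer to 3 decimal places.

Balanced accuracy = mean of per-class recall.
  0: recall = 29/58 = 0.5000
  1: recall = 29/48 = 0.6042
  2: recall = 18/41 = 0.4390
Mean = (0.5000 + 0.6042 + 0.4390) / 3 = 0.514

0.514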